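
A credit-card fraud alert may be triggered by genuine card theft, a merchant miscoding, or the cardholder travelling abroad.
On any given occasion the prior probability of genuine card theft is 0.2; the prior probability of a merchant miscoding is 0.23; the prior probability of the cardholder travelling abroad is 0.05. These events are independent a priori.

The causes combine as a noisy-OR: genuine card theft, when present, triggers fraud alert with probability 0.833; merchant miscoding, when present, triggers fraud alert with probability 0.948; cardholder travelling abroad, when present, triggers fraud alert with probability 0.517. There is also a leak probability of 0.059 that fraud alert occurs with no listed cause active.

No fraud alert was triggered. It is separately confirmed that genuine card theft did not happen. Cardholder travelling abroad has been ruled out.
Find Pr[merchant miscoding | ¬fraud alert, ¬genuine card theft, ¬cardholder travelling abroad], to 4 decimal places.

Under noisy-OR, P(fraud alert | causes) = 1 − (1−0.059)·∏(1−qᵢ) over the active causes.
P(¬fraud alert | ¬genuine card theft, ¬cardholder travelling abroad) = 0.941*0.77 + 0.048932*0.23 = 0.724570 + 0.011254 = 0.735824
Restricting to configurations with merchant miscoding present: 0.048932*0.23 = 0.011254.
P(merchant miscoding | ¬fraud alert, ¬genuine card theft, ¬cardholder travelling abroad) = 0.011254 / 0.735824 ≈ 0.0153

Pr[merchant miscoding | ¬fraud alert, ¬genuine card theft, ¬cardholder travelling abroad] ≈ 0.0153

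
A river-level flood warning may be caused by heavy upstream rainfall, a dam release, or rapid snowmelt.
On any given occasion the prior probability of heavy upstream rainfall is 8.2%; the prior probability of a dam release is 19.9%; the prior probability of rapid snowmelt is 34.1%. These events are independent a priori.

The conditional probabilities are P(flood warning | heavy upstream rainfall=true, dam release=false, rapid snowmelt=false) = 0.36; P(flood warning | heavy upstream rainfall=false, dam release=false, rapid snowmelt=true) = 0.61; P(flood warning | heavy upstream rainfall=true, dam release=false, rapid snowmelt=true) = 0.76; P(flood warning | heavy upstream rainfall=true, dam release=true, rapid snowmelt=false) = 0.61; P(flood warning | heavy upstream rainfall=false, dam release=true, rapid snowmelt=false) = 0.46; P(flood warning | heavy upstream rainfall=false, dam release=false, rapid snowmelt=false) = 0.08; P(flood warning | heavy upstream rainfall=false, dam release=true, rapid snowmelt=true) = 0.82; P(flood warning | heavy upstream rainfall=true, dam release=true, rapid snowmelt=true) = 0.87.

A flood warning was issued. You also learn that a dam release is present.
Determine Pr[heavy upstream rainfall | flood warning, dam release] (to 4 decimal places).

Pr[heavy upstream rainfall | flood warning, dam release] ≈ 0.0967

Sum P(flood warning|·) weighted by the priors over the 4 (heavy upstream rainfall, rapid snowmelt) configurations:
  P(flood warning | dam release) = 0.46·0.918·0.659 + 0.82·0.918·0.341 + 0.61·0.082·0.659 + 0.87·0.082·0.341
        = 0.278283 + 0.256691 + 0.032963 + 0.024327 = 0.592264
The terms with heavy upstream rainfall present sum to 0.057290, so
  P(heavy upstream rainfall | flood warning, dam release) = 0.057290 / 0.592264 ≈ 0.0967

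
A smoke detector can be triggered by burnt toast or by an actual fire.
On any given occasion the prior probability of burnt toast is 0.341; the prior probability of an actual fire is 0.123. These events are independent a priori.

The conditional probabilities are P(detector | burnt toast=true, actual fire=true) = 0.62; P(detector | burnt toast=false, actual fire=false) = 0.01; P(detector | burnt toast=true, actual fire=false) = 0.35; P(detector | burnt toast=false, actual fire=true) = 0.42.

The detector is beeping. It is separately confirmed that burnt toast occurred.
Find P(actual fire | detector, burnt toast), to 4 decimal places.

P(actual fire | detector, burnt toast) ≈ 0.1990

By total probability over both values of actual fire:
  P(detector | burnt toast) = 0.35*0.877 + 0.62*0.123
        = 0.306950 + 0.076260 = 0.383210
Keeping only the actual fire-present terms gives 0.076260, so
  P(actual fire | detector, burnt toast) = 0.076260 / 0.383210 ≈ 0.1990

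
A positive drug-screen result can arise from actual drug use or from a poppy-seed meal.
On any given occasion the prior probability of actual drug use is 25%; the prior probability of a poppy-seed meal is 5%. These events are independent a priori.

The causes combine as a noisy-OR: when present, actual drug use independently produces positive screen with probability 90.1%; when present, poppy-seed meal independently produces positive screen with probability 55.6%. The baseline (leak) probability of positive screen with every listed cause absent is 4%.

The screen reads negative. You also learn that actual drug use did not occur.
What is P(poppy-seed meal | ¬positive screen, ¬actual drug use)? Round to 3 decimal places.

Under noisy-OR, P(positive screen | causes) = 1 − (1−0.04)·∏(1−qᵢ) over the active causes.
By total probability over both values of poppy-seed meal:
  P(¬positive screen | ¬actual drug use) = 0.96×0.95 + 0.42624×0.05
        = 0.912000 + 0.021312 = 0.933312
The terms with poppy-seed meal present sum to 0.021312, so
  P(poppy-seed meal | ¬positive screen, ¬actual drug use) = 0.021312 / 0.933312 ≈ 0.023

P(poppy-seed meal | ¬positive screen, ¬actual drug use) ≈ 0.023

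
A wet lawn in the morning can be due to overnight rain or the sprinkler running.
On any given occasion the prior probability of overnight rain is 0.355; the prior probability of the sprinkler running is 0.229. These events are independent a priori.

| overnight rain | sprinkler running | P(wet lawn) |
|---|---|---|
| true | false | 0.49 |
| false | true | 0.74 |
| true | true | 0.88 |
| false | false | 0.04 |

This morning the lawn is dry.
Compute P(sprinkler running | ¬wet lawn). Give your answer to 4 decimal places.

Enumerate the 4 (overnight rain, sprinkler running) configurations and weight by the priors:
  P(¬wet lawn) = 0.96*0.645*0.771 + 0.26*0.645*0.229 + 0.51*0.355*0.771 + 0.12*0.355*0.229
        = 0.477403 + 0.038403 + 0.139590 + 0.009755 = 0.665151
Keeping only the sprinkler running-present terms gives 0.048158, so
  P(sprinkler running | ¬wet lawn) = 0.048158 / 0.665151 ≈ 0.0724

P(sprinkler running | ¬wet lawn) ≈ 0.0724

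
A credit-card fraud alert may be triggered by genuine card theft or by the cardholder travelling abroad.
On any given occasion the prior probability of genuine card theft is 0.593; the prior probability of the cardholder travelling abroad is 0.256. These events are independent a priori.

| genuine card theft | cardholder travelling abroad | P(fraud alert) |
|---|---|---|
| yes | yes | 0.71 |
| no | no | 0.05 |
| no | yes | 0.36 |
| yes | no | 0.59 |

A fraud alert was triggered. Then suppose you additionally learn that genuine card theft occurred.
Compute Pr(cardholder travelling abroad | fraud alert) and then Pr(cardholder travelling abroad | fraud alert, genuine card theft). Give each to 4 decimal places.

Numerator (weight on configurations with cardholder travelling abroad): 0.037509 + 0.107784 = 0.145293
Denominator P(fraud alert): 0.05*0.407*0.744 + 0.36*0.407*0.256 + 0.59*0.593*0.744 + 0.71*0.593*0.256 = 0.420736
Posterior = 0.145293 / 0.420736 ≈ 0.3453

Now also conditioning on genuine card theft=true:
Numerator (weight on configurations with cardholder travelling abroad): 0.71·0.256 = 0.181760
Normalizer over all consistent configurations: 0.59·0.744 + 0.71·0.256 = 0.620720
Posterior = 0.181760 / 0.620720 ≈ 0.2928
This is intercausal reasoning (explaining away): once genuine card theft accounts for the fraud alert, cardholder travelling abroad becomes less likely.

Pr(cardholder travelling abroad | fraud alert) ≈ 0.3453; Pr(cardholder travelling abroad | fraud alert, genuine card theft) ≈ 0.2928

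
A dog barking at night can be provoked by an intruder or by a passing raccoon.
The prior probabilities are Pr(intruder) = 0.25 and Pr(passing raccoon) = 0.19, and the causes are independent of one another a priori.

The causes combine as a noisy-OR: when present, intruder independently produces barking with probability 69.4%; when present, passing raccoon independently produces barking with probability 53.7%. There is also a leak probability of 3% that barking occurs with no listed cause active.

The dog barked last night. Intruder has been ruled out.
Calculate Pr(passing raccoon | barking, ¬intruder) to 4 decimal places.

Under noisy-OR, P(barking | causes) = 1 − (1−0.03)·∏(1−qᵢ) over the active causes.
For the numerator, keep only passing raccoon=true terms: 0.55089×0.19 = 0.104669
Normalizer over all consistent configurations: 0.03×0.81 + 0.55089×0.19 = 0.128969
P(passing raccoon | barking, ¬intruder) = 0.104669/0.128969 ≈ 0.8116

Pr(passing raccoon | barking, ¬intruder) ≈ 0.8116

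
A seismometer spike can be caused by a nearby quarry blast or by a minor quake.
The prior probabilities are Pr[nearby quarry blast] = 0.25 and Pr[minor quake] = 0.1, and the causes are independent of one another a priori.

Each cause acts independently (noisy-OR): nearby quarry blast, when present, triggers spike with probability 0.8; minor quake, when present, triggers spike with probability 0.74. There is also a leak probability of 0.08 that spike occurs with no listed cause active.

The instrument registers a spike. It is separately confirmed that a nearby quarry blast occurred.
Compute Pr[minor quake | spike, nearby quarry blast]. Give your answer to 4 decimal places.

Under noisy-OR, P(spike | causes) = 1 − (1−0.08)·∏(1−qᵢ) over the active causes.
By total probability over both values of minor quake:
  P(spike | nearby quarry blast) = 0.816·0.9 + 0.95216·0.1
        = 0.734400 + 0.095216 = 0.829616
Configurations with minor quake contribute 0.095216, so
  P(minor quake | spike, nearby quarry blast) = 0.095216 / 0.829616 ≈ 0.1148

Pr[minor quake | spike, nearby quarry blast] ≈ 0.1148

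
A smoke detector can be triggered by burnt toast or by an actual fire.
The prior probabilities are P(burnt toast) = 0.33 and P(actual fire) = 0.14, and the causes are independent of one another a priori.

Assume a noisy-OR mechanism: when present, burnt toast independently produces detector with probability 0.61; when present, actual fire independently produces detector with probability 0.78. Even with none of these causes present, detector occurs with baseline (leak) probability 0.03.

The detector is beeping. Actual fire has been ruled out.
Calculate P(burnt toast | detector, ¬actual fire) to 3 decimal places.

P(burnt toast | detector, ¬actual fire) ≈ 0.911

Under noisy-OR, P(detector | causes) = 1 − (1−0.03)·∏(1−qᵢ) over the active causes.
P(detector | ¬actual fire) = 0.03*0.67 + 0.6217*0.33 = 0.020100 + 0.205161 = 0.225261
Restricting to configurations with burnt toast present: 0.6217*0.33 = 0.205161.
P(burnt toast | detector, ¬actual fire) = 0.205161 / 0.225261 ≈ 0.911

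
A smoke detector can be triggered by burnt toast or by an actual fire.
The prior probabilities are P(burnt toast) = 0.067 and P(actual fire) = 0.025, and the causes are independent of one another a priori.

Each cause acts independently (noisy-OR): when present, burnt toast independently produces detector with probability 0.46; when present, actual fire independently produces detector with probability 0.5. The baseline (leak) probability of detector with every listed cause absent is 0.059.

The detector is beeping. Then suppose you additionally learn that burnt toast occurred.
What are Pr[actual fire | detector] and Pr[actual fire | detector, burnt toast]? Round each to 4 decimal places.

Pr[actual fire | detector] ≈ 0.1368; Pr[actual fire | detector, burnt toast] ≈ 0.0374

Under noisy-OR, P(detector | causes) = 1 − (1−0.059)·∏(1−qᵢ) over the active causes.
Sum P(detector|·) weighted by the priors over the 4 (burnt toast, actual fire) configurations:
  P(detector) = 0.059*0.933*0.975 + 0.5295*0.933*0.025 + 0.49186*0.067*0.975 + 0.74593*0.067*0.025
        = 0.053671 + 0.012351 + 0.032131 + 0.001249 = 0.099402
Keeping only the actual fire-present terms gives 0.013600, so
  P(actual fire | detector) = 0.013600 / 0.099402 ≈ 0.1368

With the extra evidence:
For the numerator, keep only actual fire=true terms: 0.74593*0.025 = 0.018648
Normalizer over all consistent configurations: 0.49186*0.975 + 0.74593*0.025 = 0.498212
P(actual fire | detector, burnt toast) = 0.018648/0.498212 ≈ 0.0374
— burnt toast explains away the evidence for actual fire.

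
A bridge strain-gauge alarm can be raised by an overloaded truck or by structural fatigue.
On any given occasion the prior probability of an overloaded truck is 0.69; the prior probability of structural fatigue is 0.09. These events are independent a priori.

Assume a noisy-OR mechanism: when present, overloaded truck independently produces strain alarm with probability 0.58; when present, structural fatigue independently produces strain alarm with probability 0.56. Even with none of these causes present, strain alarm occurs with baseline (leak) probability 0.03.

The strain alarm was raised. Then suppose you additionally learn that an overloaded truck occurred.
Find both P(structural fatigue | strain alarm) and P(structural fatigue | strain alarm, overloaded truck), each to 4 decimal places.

Under noisy-OR, P(strain alarm | causes) = 1 − (1−0.03)·∏(1−qᵢ) over the active causes.
Weight on structural fatigue=true, given the evidence: 0.015992 + 0.050968 = 0.066960
Normalizer over all consistent configurations: 0.03×0.31×0.91 + 0.5732×0.31×0.09 + 0.5926×0.69×0.91 + 0.820744×0.69×0.09 = 0.447517
Posterior = 0.066960 / 0.447517 ≈ 0.1496

Now condition on the additional information:
By total probability over both values of structural fatigue:
  P(strain alarm | overloaded truck) = 0.5926*0.91 + 0.820744*0.09
        = 0.539266 + 0.073867 = 0.613133
Keeping only the structural fatigue-present terms gives 0.073867, so
  P(structural fatigue | strain alarm, overloaded truck) = 0.073867 / 0.613133 ≈ 0.1205
This is intercausal reasoning (explaining away): once overloaded truck accounts for the strain alarm, structural fatigue becomes less likely.

P(structural fatigue | strain alarm) ≈ 0.1496; P(structural fatigue | strain alarm, overloaded truck) ≈ 0.1205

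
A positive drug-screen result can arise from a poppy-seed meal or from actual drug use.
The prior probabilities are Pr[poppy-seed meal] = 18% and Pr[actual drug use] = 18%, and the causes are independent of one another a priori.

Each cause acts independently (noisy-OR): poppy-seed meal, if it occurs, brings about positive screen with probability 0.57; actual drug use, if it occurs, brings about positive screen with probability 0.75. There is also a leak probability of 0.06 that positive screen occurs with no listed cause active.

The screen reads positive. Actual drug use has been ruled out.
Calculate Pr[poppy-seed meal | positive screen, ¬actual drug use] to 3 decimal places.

Pr[poppy-seed meal | positive screen, ¬actual drug use] ≈ 0.686

Under noisy-OR, P(positive screen | causes) = 1 − (1−0.06)·∏(1−qᵢ) over the active causes.
Sum P(positive screen|·) weighted by the priors over both values of poppy-seed meal:
  P(positive screen | ¬actual drug use) = 0.06*0.82 + 0.5958*0.18
        = 0.049200 + 0.107244 = 0.156444
Configurations with poppy-seed meal contribute 0.107244, so
  P(poppy-seed meal | positive screen, ¬actual drug use) = 0.107244 / 0.156444 ≈ 0.686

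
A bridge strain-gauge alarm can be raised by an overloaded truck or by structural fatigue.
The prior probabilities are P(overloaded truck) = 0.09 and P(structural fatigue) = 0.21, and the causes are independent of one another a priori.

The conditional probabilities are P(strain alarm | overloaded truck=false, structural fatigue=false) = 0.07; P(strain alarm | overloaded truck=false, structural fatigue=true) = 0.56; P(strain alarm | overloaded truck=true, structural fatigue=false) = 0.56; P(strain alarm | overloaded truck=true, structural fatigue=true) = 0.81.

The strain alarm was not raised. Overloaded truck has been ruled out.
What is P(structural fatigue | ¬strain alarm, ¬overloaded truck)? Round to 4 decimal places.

P(¬strain alarm | ¬overloaded truck) = 0.93×0.79 + 0.44×0.21 = 0.734700 + 0.092400 = 0.827100
Restricting to configurations with structural fatigue present: 0.44×0.21 = 0.092400.
So P(structural fatigue | ¬strain alarm, ¬overloaded truck) = 0.092400/0.827100 ≈ 0.1117.

P(structural fatigue | ¬strain alarm, ¬overloaded truck) ≈ 0.1117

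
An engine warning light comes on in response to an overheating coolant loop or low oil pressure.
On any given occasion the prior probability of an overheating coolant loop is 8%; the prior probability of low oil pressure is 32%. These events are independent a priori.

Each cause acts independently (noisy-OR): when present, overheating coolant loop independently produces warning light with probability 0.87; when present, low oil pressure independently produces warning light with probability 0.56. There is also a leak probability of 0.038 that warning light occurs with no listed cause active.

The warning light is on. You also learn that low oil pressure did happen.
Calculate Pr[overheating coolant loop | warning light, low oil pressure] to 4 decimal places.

Pr[overheating coolant loop | warning light, low oil pressure] ≈ 0.1247

Under noisy-OR, P(warning light | causes) = 1 − (1−0.038)·∏(1−qᵢ) over the active causes.
P(warning light | low oil pressure) = 0.57672·0.92 + 0.944974·0.08 = 0.530582 + 0.075598 = 0.606180
Restricting to configurations with overheating coolant loop present: 0.944974·0.08 = 0.075598.
So P(overheating coolant loop | warning light, low oil pressure) = 0.075598/0.606180 ≈ 0.1247.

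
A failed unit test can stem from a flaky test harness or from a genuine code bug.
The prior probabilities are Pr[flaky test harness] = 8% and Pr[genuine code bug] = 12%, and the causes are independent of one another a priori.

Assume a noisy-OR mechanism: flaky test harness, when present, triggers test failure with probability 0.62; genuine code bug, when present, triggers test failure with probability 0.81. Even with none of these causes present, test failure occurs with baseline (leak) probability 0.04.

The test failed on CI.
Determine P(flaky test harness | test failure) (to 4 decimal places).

P(flaky test harness | test failure) ≈ 0.3043

Under noisy-OR, P(test failure | causes) = 1 − (1−0.04)·∏(1−qᵢ) over the active causes.
Enumerate the 4 (flaky test harness, genuine code bug) configurations and weight by the priors:
  P(test failure) = 0.04×0.92×0.88 + 0.8176×0.92×0.12 + 0.6352×0.08×0.88 + 0.930688×0.08×0.12
        = 0.032384 + 0.090263 + 0.044718 + 0.008935 = 0.176300
Keeping only the flaky test harness-present terms gives 0.053653, so
  P(flaky test harness | test failure) = 0.053653 / 0.176300 ≈ 0.3043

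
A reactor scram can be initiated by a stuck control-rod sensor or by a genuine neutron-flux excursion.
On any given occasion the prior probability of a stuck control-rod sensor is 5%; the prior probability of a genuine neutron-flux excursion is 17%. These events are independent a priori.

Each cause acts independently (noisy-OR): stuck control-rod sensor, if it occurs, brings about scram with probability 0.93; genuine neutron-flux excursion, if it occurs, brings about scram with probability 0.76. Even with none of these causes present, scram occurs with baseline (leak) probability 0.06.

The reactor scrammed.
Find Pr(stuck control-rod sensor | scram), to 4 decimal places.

Under noisy-OR, P(scram | causes) = 1 − (1−0.06)·∏(1−qᵢ) over the active causes.
P(scram) = 0.06·0.95·0.83 + 0.7744·0.95·0.17 + 0.9342·0.05·0.83 + 0.984208·0.05·0.17 = 0.047310 + 0.125066 + 0.038769 + 0.008366 = 0.219511
Of this, 0.047135 comes from 0.038769 + 0.008366 (the stuck control-rod sensor=true cases).
So P(stuck control-rod sensor | scram) = 0.047135/0.219511 ≈ 0.2147.

Pr(stuck control-rod sensor | scram) ≈ 0.2147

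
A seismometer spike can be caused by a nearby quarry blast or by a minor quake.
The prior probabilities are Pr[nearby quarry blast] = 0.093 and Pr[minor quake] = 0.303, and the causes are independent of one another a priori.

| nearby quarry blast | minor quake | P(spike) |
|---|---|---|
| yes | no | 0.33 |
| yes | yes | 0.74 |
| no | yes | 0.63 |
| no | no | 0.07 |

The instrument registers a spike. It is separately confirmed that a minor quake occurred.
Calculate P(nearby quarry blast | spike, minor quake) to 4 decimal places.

P(spike | minor quake) = 0.63×0.907 + 0.74×0.093 = 0.571410 + 0.068820 = 0.640230
Of this, 0.068820 comes from 0.74×0.093 (the nearby quarry blast=true cases).
P(nearby quarry blast | spike, minor quake) = 0.068820 / 0.640230 ≈ 0.1075

P(nearby quarry blast | spike, minor quake) ≈ 0.1075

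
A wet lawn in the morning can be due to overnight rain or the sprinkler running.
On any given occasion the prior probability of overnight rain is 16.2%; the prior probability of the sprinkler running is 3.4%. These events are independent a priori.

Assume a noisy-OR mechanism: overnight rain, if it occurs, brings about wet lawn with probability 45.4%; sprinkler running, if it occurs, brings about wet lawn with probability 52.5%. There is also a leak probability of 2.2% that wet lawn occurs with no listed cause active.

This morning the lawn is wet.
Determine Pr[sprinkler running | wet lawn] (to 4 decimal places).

Pr[sprinkler running | wet lawn] ≈ 0.1759

Under noisy-OR, P(wet lawn | causes) = 1 − (1−0.022)·∏(1−qᵢ) over the active causes.
P(wet lawn) = 0.022·0.838·0.966 + 0.53545·0.838·0.034 + 0.466012·0.162·0.966 + 0.746356·0.162·0.034 = 0.017809 + 0.015256 + 0.072927 + 0.004111 = 0.110103
The sprinkler running-present share is 0.015256 + 0.004111 = 0.019367.
So P(sprinkler running | wet lawn) = 0.019367/0.110103 ≈ 0.1759.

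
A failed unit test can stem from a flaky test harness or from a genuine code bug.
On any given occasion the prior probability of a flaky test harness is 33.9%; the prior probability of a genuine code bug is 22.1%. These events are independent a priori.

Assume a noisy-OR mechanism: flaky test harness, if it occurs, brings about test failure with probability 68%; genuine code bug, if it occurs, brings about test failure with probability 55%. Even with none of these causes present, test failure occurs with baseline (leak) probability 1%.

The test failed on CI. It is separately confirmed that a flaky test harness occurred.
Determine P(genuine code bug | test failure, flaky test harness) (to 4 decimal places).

P(genuine code bug | test failure, flaky test harness) ≈ 0.2626

Under noisy-OR, P(test failure | causes) = 1 − (1−0.01)·∏(1−qᵢ) over the active causes.
Numerator (weight on configurations with genuine code bug): 0.85744×0.221 = 0.189494
Normalizer over all consistent configurations: 0.6832×0.779 + 0.85744×0.221 = 0.721707
Posterior = 0.189494 / 0.721707 ≈ 0.2626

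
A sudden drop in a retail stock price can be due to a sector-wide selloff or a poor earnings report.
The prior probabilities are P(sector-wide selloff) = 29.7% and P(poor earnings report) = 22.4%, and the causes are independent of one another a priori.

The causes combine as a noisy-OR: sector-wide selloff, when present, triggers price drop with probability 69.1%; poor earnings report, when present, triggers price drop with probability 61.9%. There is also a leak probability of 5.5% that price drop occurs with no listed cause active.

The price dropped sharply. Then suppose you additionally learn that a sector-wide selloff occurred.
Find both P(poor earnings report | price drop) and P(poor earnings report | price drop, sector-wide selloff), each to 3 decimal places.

P(poor earnings report | price drop) ≈ 0.453; P(poor earnings report | price drop, sector-wide selloff) ≈ 0.266

Under noisy-OR, P(price drop | causes) = 1 − (1−0.055)·∏(1−qᵢ) over the active causes.
For the numerator, keep only poor earnings report=true terms: 0.100775 + 0.059126 = 0.159901
Denominator P(price drop): 0.055*0.703*0.776 + 0.639955*0.703*0.224 + 0.707995*0.297*0.776 + 0.888746*0.297*0.224 = 0.353078
Posterior = 0.159901 / 0.353078 ≈ 0.453

Now condition on the additional information:
Numerator (weight on configurations with poor earnings report): 0.888746*0.224 = 0.199079
Normalizer over all consistent configurations: 0.707995*0.776 + 0.888746*0.224 = 0.748483
Posterior = 0.199079 / 0.748483 ≈ 0.266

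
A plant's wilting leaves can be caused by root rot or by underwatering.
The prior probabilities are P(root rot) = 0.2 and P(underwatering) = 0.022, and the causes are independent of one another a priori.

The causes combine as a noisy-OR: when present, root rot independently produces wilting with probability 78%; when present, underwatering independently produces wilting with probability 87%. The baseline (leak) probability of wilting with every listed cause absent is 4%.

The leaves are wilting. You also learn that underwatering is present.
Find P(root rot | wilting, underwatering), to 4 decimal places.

Under noisy-OR, P(wilting | causes) = 1 − (1−0.04)·∏(1−qᵢ) over the active causes.
P(wilting | underwatering) = 0.8752·0.8 + 0.972544·0.2 = 0.700160 + 0.194509 = 0.894669
Restricting to configurations with root rot present: 0.972544·0.2 = 0.194509.
Hence the posterior is 0.194509/0.894669 ≈ 0.2174.

P(root rot | wilting, underwatering) ≈ 0.2174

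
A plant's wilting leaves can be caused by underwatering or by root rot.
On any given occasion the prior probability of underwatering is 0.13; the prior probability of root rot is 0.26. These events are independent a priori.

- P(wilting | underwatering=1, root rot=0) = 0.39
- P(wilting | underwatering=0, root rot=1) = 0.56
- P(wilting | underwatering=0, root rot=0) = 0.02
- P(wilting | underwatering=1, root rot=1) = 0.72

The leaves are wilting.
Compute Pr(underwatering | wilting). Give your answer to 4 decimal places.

P(wilting) = 0.02*0.87*0.74 + 0.56*0.87*0.26 + 0.39*0.13*0.74 + 0.72*0.13*0.26 = 0.012876 + 0.126672 + 0.037518 + 0.024336 = 0.201402
Restricting to configurations with underwatering present: 0.037518 + 0.024336 = 0.061854.
So P(underwatering | wilting) = 0.061854/0.201402 ≈ 0.3071.

Pr(underwatering | wilting) ≈ 0.3071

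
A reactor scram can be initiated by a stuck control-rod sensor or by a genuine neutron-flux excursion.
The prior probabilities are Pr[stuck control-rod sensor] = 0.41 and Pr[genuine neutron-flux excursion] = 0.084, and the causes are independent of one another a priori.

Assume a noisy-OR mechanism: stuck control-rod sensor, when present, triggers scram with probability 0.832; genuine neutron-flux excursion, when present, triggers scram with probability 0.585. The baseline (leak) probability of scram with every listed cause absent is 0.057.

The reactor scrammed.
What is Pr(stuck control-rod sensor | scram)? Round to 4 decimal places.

Pr(stuck control-rod sensor | scram) ≈ 0.8510

Under noisy-OR, P(scram | causes) = 1 − (1−0.057)·∏(1−qᵢ) over the active causes.
Enumerate the 4 (stuck control-rod sensor, genuine neutron-flux excursion) configurations and weight by the priors:
  P(scram) = 0.057*0.59*0.916 + 0.608655*0.59*0.084 + 0.841576*0.41*0.916 + 0.934254*0.41*0.084
        = 0.030805 + 0.030165 + 0.316062 + 0.032176 = 0.409208
Keeping only the stuck control-rod sensor-present terms gives 0.348238, so
  P(stuck control-rod sensor | scram) = 0.348238 / 0.409208 ≈ 0.8510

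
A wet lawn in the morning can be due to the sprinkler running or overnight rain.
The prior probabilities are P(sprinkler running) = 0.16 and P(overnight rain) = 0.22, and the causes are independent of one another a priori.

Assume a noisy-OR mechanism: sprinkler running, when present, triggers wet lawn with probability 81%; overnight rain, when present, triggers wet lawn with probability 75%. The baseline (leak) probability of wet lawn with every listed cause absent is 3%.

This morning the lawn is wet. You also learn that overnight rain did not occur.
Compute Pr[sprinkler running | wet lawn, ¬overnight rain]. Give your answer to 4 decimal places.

Under noisy-OR, P(wet lawn | causes) = 1 − (1−0.03)·∏(1−qᵢ) over the active causes.
Weight on sprinkler running=true, given the evidence: 0.8157·0.16 = 0.130512
Normalizer over all consistent configurations: 0.03·0.84 + 0.8157·0.16 = 0.155712
P(sprinkler running | wet lawn, ¬overnight rain) = 0.130512/0.155712 ≈ 0.8382

Pr[sprinkler running | wet lawn, ¬overnight rain] ≈ 0.8382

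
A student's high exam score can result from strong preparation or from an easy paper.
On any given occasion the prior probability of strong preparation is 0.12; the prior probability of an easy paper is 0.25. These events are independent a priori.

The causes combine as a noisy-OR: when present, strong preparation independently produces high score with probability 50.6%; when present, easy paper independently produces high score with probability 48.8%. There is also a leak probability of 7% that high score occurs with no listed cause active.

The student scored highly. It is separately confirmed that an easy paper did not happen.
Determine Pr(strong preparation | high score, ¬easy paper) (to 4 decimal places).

Pr(strong preparation | high score, ¬easy paper) ≈ 0.5129

Under noisy-OR, P(high score | causes) = 1 − (1−0.07)·∏(1−qᵢ) over the active causes.
By total probability over both values of strong preparation:
  P(high score | ¬easy paper) = 0.07·0.88 + 0.54058·0.12
        = 0.061600 + 0.064870 = 0.126470
The terms with strong preparation present sum to 0.064870, so
  P(strong preparation | high score, ¬easy paper) = 0.064870 / 0.126470 ≈ 0.5129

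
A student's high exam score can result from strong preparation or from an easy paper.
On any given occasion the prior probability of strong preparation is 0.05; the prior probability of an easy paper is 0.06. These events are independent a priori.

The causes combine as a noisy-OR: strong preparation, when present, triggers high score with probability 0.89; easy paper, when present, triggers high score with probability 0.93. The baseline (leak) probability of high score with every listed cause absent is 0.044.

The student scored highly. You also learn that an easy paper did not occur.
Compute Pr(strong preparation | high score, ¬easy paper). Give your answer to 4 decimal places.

Under noisy-OR, P(high score | causes) = 1 − (1−0.044)·∏(1−qᵢ) over the active causes.
Sum P(high score|·) weighted by the priors over both values of strong preparation:
  P(high score | ¬easy paper) = 0.044*0.95 + 0.89484*0.05
        = 0.041800 + 0.044742 = 0.086542
Configurations with strong preparation contribute 0.044742, so
  P(strong preparation | high score, ¬easy paper) = 0.044742 / 0.086542 ≈ 0.5170

Pr(strong preparation | high score, ¬easy paper) ≈ 0.5170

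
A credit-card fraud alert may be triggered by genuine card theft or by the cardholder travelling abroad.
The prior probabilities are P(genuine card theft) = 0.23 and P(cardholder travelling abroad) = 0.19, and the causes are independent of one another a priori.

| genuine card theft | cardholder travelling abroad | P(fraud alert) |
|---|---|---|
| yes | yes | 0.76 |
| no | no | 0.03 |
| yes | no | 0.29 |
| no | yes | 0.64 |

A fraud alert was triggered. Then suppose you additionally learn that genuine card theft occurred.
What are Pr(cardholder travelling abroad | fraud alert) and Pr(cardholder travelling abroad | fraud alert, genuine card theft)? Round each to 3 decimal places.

P(fraud alert) = 0.03*0.77*0.81 + 0.64*0.77*0.19 + 0.29*0.23*0.81 + 0.76*0.23*0.19 = 0.018711 + 0.093632 + 0.054027 + 0.033212 = 0.199582
Restricting to configurations with cardholder travelling abroad present: 0.093632 + 0.033212 = 0.126844.
P(cardholder travelling abroad | fraud alert) = 0.126844 / 0.199582 ≈ 0.636

Now also conditioning on genuine card theft=true:
Enumerate both values of cardholder travelling abroad and weight by the priors:
  P(fraud alert | genuine card theft) = 0.29*0.81 + 0.76*0.19
        = 0.234900 + 0.144400 = 0.379300
Configurations with cardholder travelling abroad contribute 0.144400, so
  P(cardholder travelling abroad | fraud alert, genuine card theft) = 0.144400 / 0.379300 ≈ 0.381
This is intercausal reasoning (explaining away): once genuine card theft accounts for the fraud alert, cardholder travelling abroad becomes less likely.

Pr(cardholder travelling abroad | fraud alert) ≈ 0.636; Pr(cardholder travelling abroad | fraud alert, genuine card theft) ≈ 0.381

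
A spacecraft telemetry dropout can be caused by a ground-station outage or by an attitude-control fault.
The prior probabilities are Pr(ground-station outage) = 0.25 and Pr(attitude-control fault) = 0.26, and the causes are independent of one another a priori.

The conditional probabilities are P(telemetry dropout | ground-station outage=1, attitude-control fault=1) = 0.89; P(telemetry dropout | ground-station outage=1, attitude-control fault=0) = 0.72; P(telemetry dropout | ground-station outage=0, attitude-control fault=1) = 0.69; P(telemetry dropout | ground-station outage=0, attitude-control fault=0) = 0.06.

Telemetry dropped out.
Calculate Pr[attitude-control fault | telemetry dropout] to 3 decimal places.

Pr[attitude-control fault | telemetry dropout] ≈ 0.536

Sum P(telemetry dropout|·) weighted by the priors over the 4 (ground-station outage, attitude-control fault) configurations:
  P(telemetry dropout) = 0.06×0.75×0.74 + 0.69×0.75×0.26 + 0.72×0.25×0.74 + 0.89×0.25×0.26
        = 0.033300 + 0.134550 + 0.133200 + 0.057850 = 0.358900
The terms with attitude-control fault present sum to 0.192400, so
  P(attitude-control fault | telemetry dropout) = 0.192400 / 0.358900 ≈ 0.536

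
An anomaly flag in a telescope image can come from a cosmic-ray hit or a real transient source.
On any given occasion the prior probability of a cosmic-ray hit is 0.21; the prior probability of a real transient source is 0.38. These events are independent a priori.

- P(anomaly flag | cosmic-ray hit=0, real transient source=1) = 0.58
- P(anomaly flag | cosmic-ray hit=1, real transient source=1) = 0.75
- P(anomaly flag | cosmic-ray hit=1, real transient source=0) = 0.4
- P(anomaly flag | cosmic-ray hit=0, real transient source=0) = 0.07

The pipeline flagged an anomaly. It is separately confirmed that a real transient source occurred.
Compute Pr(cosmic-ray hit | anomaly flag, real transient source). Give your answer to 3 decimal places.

Pr(cosmic-ray hit | anomaly flag, real transient source) ≈ 0.256

P(anomaly flag | real transient source) = 0.58*0.79 + 0.75*0.21 = 0.458200 + 0.157500 = 0.615700
Of this, 0.157500 comes from 0.75*0.21 (the cosmic-ray hit=true cases).
Hence the posterior is 0.157500/0.615700 ≈ 0.256.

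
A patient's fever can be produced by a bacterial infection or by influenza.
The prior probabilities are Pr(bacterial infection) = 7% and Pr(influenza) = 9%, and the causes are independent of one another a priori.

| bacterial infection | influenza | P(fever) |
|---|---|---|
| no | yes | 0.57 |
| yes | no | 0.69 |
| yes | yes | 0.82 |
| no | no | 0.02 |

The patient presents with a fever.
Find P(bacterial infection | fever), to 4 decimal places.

P(bacterial infection | fever) ≈ 0.4318

By total probability over the 4 (bacterial infection, influenza) configurations:
  P(fever) = 0.02·0.93·0.91 + 0.57·0.93·0.09 + 0.69·0.07·0.91 + 0.82·0.07·0.09
        = 0.016926 + 0.047709 + 0.043953 + 0.005166 = 0.113754
Keeping only the bacterial infection-present terms gives 0.049119, so
  P(bacterial infection | fever) = 0.049119 / 0.113754 ≈ 0.4318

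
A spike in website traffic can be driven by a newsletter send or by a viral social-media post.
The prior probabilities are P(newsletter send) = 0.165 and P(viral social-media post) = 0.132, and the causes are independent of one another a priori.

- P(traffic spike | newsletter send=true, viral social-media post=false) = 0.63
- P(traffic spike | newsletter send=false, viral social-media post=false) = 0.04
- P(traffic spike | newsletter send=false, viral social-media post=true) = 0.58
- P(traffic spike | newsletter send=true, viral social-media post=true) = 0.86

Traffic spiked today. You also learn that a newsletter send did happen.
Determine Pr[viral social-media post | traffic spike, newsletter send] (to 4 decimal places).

Sum P(traffic spike|·) weighted by the priors over both values of viral social-media post:
  P(traffic spike | newsletter send) = 0.63*0.868 + 0.86*0.132
        = 0.546840 + 0.113520 = 0.660360
Configurations with viral social-media post contribute 0.113520, so
  P(viral social-media post | traffic spike, newsletter send) = 0.113520 / 0.660360 ≈ 0.1719

Pr[viral social-media post | traffic spike, newsletter send] ≈ 0.1719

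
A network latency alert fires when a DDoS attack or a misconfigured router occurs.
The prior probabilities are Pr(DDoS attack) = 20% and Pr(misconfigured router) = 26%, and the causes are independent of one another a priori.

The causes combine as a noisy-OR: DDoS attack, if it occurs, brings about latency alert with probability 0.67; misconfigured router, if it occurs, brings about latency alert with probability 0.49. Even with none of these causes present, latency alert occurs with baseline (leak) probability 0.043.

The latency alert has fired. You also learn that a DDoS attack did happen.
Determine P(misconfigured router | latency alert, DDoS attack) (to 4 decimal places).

Under noisy-OR, P(latency alert | causes) = 1 − (1−0.043)·∏(1−qᵢ) over the active causes.
P(latency alert | DDoS attack) = 0.68419*0.74 + 0.838937*0.26 = 0.506301 + 0.218124 = 0.724425
Restricting to configurations with misconfigured router present: 0.838937*0.26 = 0.218124.
P(misconfigured router | latency alert, DDoS attack) = 0.218124 / 0.724425 ≈ 0.3011

P(misconfigured router | latency alert, DDoS attack) ≈ 0.3011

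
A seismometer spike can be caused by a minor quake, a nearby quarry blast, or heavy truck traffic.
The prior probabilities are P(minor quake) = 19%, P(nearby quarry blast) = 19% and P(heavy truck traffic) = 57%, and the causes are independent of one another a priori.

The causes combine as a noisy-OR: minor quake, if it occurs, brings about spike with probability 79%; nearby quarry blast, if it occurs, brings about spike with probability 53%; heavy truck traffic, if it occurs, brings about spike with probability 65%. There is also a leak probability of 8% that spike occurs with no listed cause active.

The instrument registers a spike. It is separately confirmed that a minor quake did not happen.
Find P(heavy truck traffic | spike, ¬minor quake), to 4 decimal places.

P(heavy truck traffic | spike, ¬minor quake) ≈ 0.8451

Under noisy-OR, P(spike | causes) = 1 − (1−0.08)·∏(1−qᵢ) over the active causes.
Enumerate the 4 (nearby quarry blast, heavy truck traffic) configurations and weight by the priors:
  P(spike | ¬minor quake) = 0.08*0.81*0.43 + 0.678*0.81*0.57 + 0.5676*0.19*0.43 + 0.84866*0.19*0.57
        = 0.027864 + 0.313033 + 0.046373 + 0.091910 = 0.479180
Keeping only the heavy truck traffic-present terms gives 0.404943, so
  P(heavy truck traffic | spike, ¬minor quake) = 0.404943 / 0.479180 ≈ 0.8451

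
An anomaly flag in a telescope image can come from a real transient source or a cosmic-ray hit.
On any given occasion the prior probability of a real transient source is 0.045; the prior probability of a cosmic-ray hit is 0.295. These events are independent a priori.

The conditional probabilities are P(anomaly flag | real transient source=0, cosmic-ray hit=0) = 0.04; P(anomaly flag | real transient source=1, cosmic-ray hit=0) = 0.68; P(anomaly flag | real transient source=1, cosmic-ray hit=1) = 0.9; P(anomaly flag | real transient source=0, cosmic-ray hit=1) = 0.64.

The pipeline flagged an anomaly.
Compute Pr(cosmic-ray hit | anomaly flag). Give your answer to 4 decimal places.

Numerator (weight on configurations with cosmic-ray hit): 0.180304 + 0.011947 = 0.192251
Normalizer over all consistent configurations: 0.04·0.955·0.705 + 0.64·0.955·0.295 + 0.68·0.045·0.705 + 0.9·0.045·0.295 = 0.240755
Posterior = 0.192251 / 0.240755 ≈ 0.7985

Pr(cosmic-ray hit | anomaly flag) ≈ 0.7985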